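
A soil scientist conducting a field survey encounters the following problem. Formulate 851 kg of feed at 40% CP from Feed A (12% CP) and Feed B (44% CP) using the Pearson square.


parts_A = CP_b - target = 44 - 40 = 4
parts_B = target - CP_a = 40 - 12 = 28
total_parts = 4 + 28 = 32
Feed A = 851 * 4 / 32 = 106.38 kg
Feed B = 851 * 28 / 32 = 744.63 kg

106.38 kg


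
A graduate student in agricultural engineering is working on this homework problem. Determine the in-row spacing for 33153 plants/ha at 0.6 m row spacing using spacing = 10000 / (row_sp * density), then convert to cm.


spacing = 10000 / (row_sp * density)
        = 10000 / (0.6 * 33153)
        = 10000 / 19891.80
        = 0.50272 m = 50.27 cm


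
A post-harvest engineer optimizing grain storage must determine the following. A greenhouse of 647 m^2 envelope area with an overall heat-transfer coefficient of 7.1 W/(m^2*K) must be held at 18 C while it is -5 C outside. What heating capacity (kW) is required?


dT = 18 - (-5) = 23 K
Q = U * A * dT
  = 7.1 * 647 * 23
  = 105655.10 W = 105.66 kW


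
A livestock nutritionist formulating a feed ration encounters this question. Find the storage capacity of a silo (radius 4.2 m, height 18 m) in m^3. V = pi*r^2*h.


V = pi * r^2 * h
  = pi * 4.2^2 * 18
  = pi * 17.64 * 18
  = 997.52 m^3


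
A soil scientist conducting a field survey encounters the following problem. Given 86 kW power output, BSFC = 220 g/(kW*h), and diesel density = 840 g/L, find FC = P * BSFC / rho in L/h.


FC = P * BSFC / rho_fuel
   = 86 * 220 / 840
   = 18920 / 840
   = 22.52 L/h


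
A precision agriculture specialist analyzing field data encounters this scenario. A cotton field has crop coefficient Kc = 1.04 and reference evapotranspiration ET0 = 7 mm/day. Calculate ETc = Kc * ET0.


ETc = Kc * ET0
    = 1.04 * 7
    = 7.28 mm/day


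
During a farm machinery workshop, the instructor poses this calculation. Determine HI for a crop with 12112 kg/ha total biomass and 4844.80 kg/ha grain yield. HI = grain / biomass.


HI = grain_yield / biomass
   = 4844.80 / 12112
   = 0.40


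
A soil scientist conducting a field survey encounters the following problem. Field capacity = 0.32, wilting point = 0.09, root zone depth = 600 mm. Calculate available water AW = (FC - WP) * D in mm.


AW = (FC - WP) * D
   = (0.32 - 0.09) * 600
   = 0.23 * 600
   = 138 mm


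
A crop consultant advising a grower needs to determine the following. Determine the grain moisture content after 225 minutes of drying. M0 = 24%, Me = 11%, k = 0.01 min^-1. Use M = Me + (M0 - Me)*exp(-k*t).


M = Me + (M0 - Me) * e^(-k*t)
  = 11 + (24 - 11) * e^(-0.01*225)
  = 11 + 13 * e^(-2.250)
  = 11 + 13 * 0.10540
  = 11 + 1.3702
  = 12.37%


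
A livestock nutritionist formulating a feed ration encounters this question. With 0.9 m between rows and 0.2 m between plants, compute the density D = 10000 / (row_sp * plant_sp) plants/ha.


D = 10000 / (row_sp * plant_sp)
  = 10000 / (0.9 * 0.2)
  = 10000 / 0.1800
  = 55555.56 plants/ha


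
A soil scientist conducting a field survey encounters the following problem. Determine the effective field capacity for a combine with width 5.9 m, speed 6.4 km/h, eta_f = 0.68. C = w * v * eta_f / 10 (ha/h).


C = w * v * eta_f / 10
  = 5.9 * 6.4 * 0.68 / 10
  = 25.68 / 10
  = 2.57 ha/h


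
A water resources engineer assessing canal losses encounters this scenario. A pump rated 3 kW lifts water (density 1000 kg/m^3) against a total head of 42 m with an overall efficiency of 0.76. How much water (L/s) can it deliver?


Q = (P * 1000 * eta) / (rho * g * H)
  = (3 * 1000 * 0.76) / (1000 * 9.81 * 42)
  = 2280 / 412020
  = 0.00553 m^3/s = 5.53 L/s


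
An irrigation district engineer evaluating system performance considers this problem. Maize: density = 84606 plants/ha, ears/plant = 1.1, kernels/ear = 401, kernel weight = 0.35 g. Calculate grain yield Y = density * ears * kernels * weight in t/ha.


Y = density * ears * kernels * kw
  = 84606 * 1.1 * 401 * 0.35 g/ha
  = 13061897.31 g/ha
  = 13061.90 kg/ha = 13.06 t/ha


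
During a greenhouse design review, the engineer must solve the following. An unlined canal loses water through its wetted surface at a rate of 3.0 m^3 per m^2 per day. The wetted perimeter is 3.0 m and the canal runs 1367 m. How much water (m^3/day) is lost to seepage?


S = C * P * L
  = 3.0 * 3.0 * 1367
  = 12303 m^3/day


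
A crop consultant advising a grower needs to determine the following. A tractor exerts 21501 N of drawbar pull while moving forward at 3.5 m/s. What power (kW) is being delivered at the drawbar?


P = F * v / 1000
  = 21501 * 3.5 / 1000
  = 75253.50 / 1000
  = 75.25 kW


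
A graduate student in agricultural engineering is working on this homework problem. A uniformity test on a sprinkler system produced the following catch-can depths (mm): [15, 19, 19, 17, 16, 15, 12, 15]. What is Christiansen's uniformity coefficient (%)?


xbar = 128 / 8 = 16
sum|xi - xbar| = 14
CU = 100 * (1 - 14 / (8 * 16))
   = 100 * (1 - 0.1094)
   = 89.06%


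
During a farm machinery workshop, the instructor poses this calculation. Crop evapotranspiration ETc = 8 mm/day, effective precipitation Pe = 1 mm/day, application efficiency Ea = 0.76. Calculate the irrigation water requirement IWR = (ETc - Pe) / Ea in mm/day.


IWR = (ETc - Pe) / Ea
    = (8 - 1) / 0.76
    = 7 / 0.76
    = 9.21 mm/day


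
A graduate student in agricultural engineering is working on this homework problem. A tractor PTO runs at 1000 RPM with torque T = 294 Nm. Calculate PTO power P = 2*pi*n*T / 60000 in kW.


P = 2*pi*n*T / 60000
  = 2*pi * 1000 * 294 / 60000
  = 1847256.48 / 60000
  = 30.79 kW


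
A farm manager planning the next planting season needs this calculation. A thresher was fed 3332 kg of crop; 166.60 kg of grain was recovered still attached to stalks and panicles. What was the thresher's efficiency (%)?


eta = (total - unthreshed) / total * 100
    = (3332 - 166.60) / 3332 * 100
    = 3165.40 / 3332 * 100
    = 95%


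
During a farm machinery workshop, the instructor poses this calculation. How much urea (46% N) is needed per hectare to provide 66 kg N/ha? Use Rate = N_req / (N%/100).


Rate = N_required / (N_content / 100)
     = 66 / (46 / 100)
     = 66 / 0.46
     = 143.48 kg/ha


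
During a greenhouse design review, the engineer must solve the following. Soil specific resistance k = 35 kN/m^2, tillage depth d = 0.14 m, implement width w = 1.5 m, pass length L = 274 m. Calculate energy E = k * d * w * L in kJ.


E = k * d * w * L
  = 35 * 0.14 * 1.5 * 274
  = 2013.90 kJ


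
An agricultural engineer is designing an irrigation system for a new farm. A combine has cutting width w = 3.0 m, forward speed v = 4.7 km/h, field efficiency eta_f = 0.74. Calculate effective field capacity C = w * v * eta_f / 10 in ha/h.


C = w * v * eta_f / 10
  = 3.0 * 4.7 * 0.74 / 10
  = 10.43 / 10
  = 1.04 ha/h


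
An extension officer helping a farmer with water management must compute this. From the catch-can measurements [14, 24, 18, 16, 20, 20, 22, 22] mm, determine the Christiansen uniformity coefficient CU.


xbar = 156 / 8 = 19.500
sum|xi - xbar| = 21
CU = 100 * (1 - 21 / (8 * 19.500))
   = 100 * (1 - 0.1346)
   = 86.54%


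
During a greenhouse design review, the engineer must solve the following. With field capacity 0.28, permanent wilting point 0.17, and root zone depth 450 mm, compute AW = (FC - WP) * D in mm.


AW = (FC - WP) * D
   = (0.28 - 0.17) * 450
   = 0.11 * 450
   = 49.50 mm


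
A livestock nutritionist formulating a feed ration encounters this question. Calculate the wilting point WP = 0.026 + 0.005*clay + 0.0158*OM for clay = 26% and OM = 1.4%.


WP = 0.026 + 0.005*26 + 0.0158*1.4
   = 0.026 + 0.1300 + 0.0221
   = 0.1781


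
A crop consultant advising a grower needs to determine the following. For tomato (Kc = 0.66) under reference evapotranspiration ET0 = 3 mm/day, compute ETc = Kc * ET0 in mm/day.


ETc = Kc * ET0
    = 0.66 * 3
    = 1.98 mm/day


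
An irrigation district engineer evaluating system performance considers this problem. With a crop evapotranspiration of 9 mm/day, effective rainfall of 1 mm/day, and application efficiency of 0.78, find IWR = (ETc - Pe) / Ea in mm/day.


IWR = (ETc - Pe) / Ea
    = (9 - 1) / 0.78
    = 8 / 0.78
    = 10.26 mm/day


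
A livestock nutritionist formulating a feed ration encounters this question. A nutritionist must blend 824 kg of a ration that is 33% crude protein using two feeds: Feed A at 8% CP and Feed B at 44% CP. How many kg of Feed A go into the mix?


parts_A = CP_b - target = 44 - 33 = 11
parts_B = target - CP_a = 33 - 8 = 25
total_parts = 11 + 25 = 36
Feed A = 824 * 11 / 36 = 251.78 kg
Feed B = 824 * 25 / 36 = 572.22 kg

251.78 kg


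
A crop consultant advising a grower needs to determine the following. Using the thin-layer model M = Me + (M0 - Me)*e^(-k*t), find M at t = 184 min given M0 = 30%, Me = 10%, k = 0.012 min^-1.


M = Me + (M0 - Me) * e^(-k*t)
  = 10 + (30 - 10) * e^(-0.012*184)
  = 10 + 20 * e^(-2.208)
  = 10 + 20 * 0.10992
  = 10 + 2.1984
  = 12.20%


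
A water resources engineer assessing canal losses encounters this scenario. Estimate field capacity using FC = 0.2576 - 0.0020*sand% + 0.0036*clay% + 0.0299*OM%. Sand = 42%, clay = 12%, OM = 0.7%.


FC = 0.2576 - 0.0020*42 + 0.0036*12 + 0.0299*0.7
   = 0.2576 - 0.0840 + 0.0432 + 0.0209
   = 0.2377


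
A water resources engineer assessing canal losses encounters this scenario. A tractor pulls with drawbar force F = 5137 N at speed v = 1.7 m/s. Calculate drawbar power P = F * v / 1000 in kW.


P = F * v / 1000
  = 5137 * 1.7 / 1000
  = 8732.90 / 1000
  = 8.73 kW


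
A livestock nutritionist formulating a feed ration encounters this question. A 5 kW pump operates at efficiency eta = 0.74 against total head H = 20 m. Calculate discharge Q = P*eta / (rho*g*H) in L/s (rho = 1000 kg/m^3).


Q = (P * 1000 * eta) / (rho * g * H)
  = (5 * 1000 * 0.74) / (1000 * 9.81 * 20)
  = 3700 / 196200
  = 0.01886 m^3/s = 18.86 L/s


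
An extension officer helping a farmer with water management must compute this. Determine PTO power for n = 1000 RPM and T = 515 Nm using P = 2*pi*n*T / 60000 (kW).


P = 2*pi*n*T / 60000
  = 2*pi * 1000 * 515 / 60000
  = 3235840.43 / 60000
  = 53.93 kW


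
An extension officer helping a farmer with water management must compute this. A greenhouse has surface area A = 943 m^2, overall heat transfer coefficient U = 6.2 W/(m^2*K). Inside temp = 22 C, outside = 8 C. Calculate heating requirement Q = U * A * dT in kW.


dT = 22 - (8) = 14 K
Q = U * A * dT
  = 6.2 * 943 * 14
  = 81852.40 W = 81.85 kW


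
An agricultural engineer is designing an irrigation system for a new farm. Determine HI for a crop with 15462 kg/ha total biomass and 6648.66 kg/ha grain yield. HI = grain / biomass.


HI = grain_yield / biomass
   = 6648.66 / 15462
   = 0.43


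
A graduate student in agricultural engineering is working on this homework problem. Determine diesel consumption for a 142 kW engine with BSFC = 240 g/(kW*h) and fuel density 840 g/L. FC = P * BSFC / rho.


FC = P * BSFC / rho_fuel
   = 142 * 240 / 840
   = 34080 / 840
   = 40.57 L/h


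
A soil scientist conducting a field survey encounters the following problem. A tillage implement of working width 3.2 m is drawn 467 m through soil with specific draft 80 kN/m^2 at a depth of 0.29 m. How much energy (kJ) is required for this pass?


E = k * d * w * L
  = 80 * 0.29 * 3.2 * 467
  = 34670.08 kJ


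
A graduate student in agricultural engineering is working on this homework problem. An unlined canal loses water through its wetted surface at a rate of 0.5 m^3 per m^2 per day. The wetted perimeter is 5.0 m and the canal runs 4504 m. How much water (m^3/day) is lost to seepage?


S = C * P * L
  = 0.5 * 5.0 * 4504
  = 11260 m^3/day


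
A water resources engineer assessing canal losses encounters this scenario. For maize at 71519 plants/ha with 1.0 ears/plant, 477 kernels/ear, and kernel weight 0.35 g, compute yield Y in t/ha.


Y = density * ears * kernels * kw
  = 71519 * 1.0 * 477 * 0.35 g/ha
  = 11940097.05 g/ha
  = 11940.10 kg/ha = 11.94 t/ha


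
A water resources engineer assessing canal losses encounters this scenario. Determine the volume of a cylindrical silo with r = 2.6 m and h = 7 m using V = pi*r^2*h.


V = pi * r^2 * h
  = pi * 2.6^2 * 7
  = pi * 6.76 * 7
  = 148.66 m^3


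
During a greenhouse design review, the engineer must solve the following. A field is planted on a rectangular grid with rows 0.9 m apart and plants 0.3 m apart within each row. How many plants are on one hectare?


D = 10000 / (row_sp * plant_sp)
  = 10000 / (0.9 * 0.3)
  = 10000 / 0.2700
  = 37037.04 plants/ha


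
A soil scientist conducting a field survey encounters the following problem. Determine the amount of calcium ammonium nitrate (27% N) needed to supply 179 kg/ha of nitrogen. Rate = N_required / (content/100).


Rate = N_required / (N_content / 100)
     = 179 / (27 / 100)
     = 179 / 0.27
     = 662.96 kg/ha


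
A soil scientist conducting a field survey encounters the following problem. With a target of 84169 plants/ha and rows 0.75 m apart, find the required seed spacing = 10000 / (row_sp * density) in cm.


spacing = 10000 / (row_sp * density)
        = 10000 / (0.75 * 84169)
        = 10000 / 63126.75
        = 0.15841 m = 15.84 cm


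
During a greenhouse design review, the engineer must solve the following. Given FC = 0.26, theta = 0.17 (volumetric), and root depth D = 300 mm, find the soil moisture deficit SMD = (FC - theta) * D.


SMD = (FC - theta) * D
    = (0.26 - 0.17) * 300
    = 0.090 * 300
    = 27 mm


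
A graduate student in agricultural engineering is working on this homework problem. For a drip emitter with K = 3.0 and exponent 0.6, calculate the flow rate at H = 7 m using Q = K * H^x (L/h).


Q = K * H^x
  = 3.0 * 7^0.6
  = 3.0 * 3.2141
  = 9.64 L/h


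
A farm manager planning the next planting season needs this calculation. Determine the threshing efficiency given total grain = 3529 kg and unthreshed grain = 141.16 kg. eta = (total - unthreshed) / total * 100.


eta = (total - unthreshed) / total * 100
    = (3529 - 141.16) / 3529 * 100
    = 3387.84 / 3529 * 100
    = 96%


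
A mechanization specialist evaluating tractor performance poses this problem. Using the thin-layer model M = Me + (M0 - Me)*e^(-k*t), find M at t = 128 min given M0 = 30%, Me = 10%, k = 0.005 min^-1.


M = Me + (M0 - Me) * e^(-k*t)
  = 10 + (30 - 10) * e^(-0.005*128)
  = 10 + 20 * e^(-0.640)
  = 10 + 20 * 0.52729
  = 10 + 10.5458
  = 20.55%


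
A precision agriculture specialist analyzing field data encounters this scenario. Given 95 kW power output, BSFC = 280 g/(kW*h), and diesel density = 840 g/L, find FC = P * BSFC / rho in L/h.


FC = P * BSFC / rho_fuel
   = 95 * 280 / 840
   = 26600 / 840
   = 31.67 L/h


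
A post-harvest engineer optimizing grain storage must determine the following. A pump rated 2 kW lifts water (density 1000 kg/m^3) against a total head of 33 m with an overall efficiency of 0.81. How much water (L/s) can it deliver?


Q = (P * 1000 * eta) / (rho * g * H)
  = (2 * 1000 * 0.81) / (1000 * 9.81 * 33)
  = 1620 / 323730
  = 0.00500 m^3/s = 5.00 L/s


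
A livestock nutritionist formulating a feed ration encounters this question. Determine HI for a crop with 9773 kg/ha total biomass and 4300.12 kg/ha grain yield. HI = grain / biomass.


HI = grain_yield / biomass
   = 4300.12 / 9773
   = 0.44


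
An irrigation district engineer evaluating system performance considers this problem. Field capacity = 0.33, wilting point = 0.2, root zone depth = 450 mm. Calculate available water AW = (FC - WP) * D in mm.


AW = (FC - WP) * D
   = (0.33 - 0.2) * 450
   = 0.13 * 450
   = 58.50 mm


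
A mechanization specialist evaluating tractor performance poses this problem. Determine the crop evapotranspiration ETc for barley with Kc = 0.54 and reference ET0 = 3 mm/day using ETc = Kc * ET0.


ETc = Kc * ET0
    = 0.54 * 3
    = 1.62 mm/day


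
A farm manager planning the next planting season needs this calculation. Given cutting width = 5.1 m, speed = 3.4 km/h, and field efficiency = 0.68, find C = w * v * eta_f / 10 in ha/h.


C = w * v * eta_f / 10
  = 5.1 * 3.4 * 0.68 / 10
  = 11.79 / 10
  = 1.18 ha/h


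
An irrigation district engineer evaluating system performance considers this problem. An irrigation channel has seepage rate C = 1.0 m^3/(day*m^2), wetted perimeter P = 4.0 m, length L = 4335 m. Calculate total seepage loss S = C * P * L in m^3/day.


S = C * P * L
  = 1.0 * 4.0 * 4335
  = 17340 m^3/day


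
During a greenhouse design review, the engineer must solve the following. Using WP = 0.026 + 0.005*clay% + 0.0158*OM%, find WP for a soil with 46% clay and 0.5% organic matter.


WP = 0.026 + 0.005*46 + 0.0158*0.5
   = 0.026 + 0.2300 + 0.0079
   = 0.2639


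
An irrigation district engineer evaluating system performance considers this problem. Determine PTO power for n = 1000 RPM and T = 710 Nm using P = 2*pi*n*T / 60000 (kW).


P = 2*pi*n*T / 60000
  = 2*pi * 1000 * 710 / 60000
  = 4461061.57 / 60000
  = 74.35 kW


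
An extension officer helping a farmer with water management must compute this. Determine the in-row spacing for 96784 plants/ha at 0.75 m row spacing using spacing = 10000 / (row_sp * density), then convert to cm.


spacing = 10000 / (row_sp * density)
        = 10000 / (0.75 * 96784)
        = 10000 / 72588
        = 0.13776 m = 13.78 cm


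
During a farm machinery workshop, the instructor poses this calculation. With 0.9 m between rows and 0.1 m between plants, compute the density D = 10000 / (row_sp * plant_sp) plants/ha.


D = 10000 / (row_sp * plant_sp)
  = 10000 / (0.9 * 0.1)
  = 10000 / 0.0900
  = 111111.11 plants/ha


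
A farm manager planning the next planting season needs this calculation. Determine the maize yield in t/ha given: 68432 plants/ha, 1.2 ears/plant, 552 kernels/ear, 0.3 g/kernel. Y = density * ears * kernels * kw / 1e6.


Y = density * ears * kernels * kw
  = 68432 * 1.2 * 552 * 0.3 g/ha
  = 13598807.04 g/ha
  = 13598.81 kg/ha = 13.60 t/ha


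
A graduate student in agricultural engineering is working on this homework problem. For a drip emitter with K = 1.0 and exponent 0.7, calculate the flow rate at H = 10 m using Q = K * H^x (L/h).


Q = K * H^x
  = 1.0 * 10^0.7
  = 1.0 * 5.0119
  = 5.01 L/h


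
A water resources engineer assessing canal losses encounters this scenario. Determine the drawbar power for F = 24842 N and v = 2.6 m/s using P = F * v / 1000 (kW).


P = F * v / 1000
  = 24842 * 2.6 / 1000
  = 64589.20 / 1000
  = 64.59 kW


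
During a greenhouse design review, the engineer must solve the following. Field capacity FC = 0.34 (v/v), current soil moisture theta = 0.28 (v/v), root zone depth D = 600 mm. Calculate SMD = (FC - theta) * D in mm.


SMD = (FC - theta) * D
    = (0.34 - 0.28) * 600
    = 0.060 * 600
    = 36 mm


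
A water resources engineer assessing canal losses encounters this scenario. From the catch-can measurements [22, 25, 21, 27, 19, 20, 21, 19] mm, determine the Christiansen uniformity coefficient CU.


xbar = 174 / 8 = 21.750
sum|xi - xbar| = 17.500
CU = 100 * (1 - 17.500 / (8 * 21.750))
   = 100 * (1 - 0.1006)
   = 89.94%


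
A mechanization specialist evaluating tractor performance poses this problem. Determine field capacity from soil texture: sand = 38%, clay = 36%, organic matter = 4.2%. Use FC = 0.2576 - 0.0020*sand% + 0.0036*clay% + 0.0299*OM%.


FC = 0.2576 - 0.0020*38 + 0.0036*36 + 0.0299*4.2
   = 0.2576 - 0.0760 + 0.1296 + 0.1256
   = 0.4368


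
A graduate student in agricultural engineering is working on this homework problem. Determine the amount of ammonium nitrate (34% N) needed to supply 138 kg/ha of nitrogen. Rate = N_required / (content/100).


Rate = N_required / (N_content / 100)
     = 138 / (34 / 100)
     = 138 / 0.34
     = 405.88 kg/ha


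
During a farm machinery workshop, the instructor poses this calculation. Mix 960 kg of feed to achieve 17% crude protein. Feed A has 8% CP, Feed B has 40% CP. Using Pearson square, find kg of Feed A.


parts_A = CP_b - target = 40 - 17 = 23
parts_B = target - CP_a = 17 - 8 = 9
total_parts = 23 + 9 = 32
Feed A = 960 * 23 / 32 = 690 kg
Feed B = 960 * 9 / 32 = 270 kg

690 kg


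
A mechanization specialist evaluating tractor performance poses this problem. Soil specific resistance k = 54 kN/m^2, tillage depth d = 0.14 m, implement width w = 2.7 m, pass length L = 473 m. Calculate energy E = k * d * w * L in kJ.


E = k * d * w * L
  = 54 * 0.14 * 2.7 * 473
  = 9654.88 kJ


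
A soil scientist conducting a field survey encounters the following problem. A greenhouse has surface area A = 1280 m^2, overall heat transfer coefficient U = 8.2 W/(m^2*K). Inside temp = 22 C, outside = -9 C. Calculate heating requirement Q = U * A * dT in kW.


dT = 22 - (-9) = 31 K
Q = U * A * dT
  = 8.2 * 1280 * 31
  = 325376 W = 325.38 kW


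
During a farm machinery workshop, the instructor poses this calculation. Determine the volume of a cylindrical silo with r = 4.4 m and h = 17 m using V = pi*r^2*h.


V = pi * r^2 * h
  = pi * 4.4^2 * 17
  = pi * 19.36 * 17
  = 1033.96 m^3


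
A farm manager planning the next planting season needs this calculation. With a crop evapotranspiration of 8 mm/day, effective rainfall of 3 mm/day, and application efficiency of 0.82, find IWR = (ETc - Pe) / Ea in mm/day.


IWR = (ETc - Pe) / Ea
    = (8 - 3) / 0.82
    = 5 / 0.82
    = 6.10 mm/day


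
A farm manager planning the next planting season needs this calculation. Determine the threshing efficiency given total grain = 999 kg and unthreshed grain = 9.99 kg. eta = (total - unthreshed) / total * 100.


eta = (total - unthreshed) / total * 100
    = (999 - 9.99) / 999 * 100
    = 989.01 / 999 * 100
    = 99%


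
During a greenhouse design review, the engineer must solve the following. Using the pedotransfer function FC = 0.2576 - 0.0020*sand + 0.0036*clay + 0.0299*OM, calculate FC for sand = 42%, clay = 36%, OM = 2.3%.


FC = 0.2576 - 0.0020*42 + 0.0036*36 + 0.0299*2.3
   = 0.2576 - 0.0840 + 0.1296 + 0.0688
   = 0.3720


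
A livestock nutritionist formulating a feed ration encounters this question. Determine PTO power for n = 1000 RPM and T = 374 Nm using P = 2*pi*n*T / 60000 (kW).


P = 2*pi*n*T / 60000
  = 2*pi * 1000 * 374 / 60000
  = 2349911.30 / 60000
  = 39.17 kW


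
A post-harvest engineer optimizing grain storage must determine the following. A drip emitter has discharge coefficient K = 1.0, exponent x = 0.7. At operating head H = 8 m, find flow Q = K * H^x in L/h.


Q = K * H^x
  = 1.0 * 8^0.7
  = 1.0 * 4.2871
  = 4.29 L/h


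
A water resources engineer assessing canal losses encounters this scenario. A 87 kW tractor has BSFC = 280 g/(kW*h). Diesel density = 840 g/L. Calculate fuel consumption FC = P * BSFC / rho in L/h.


FC = P * BSFC / rho_fuel
   = 87 * 280 / 840
   = 24360 / 840
   = 29 L/h


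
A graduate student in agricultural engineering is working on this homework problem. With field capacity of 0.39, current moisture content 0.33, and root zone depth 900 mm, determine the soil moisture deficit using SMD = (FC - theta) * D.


SMD = (FC - theta) * D
    = (0.39 - 0.33) * 900
    = 0.060 * 900
    = 54 mm


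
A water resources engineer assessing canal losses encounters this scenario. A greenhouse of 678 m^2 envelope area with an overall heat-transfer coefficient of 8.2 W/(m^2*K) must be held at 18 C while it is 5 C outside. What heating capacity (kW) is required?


dT = 18 - (5) = 13 K
Q = U * A * dT
  = 8.2 * 678 * 13
  = 72274.80 W = 72.27 kW


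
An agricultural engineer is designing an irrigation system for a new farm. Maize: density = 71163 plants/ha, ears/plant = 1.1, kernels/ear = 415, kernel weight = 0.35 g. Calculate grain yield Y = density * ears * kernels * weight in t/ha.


Y = density * ears * kernels * kw
  = 71163 * 1.1 * 415 * 0.35 g/ha
  = 11370068.33 g/ha
  = 11370.07 kg/ha = 11.37 t/ha


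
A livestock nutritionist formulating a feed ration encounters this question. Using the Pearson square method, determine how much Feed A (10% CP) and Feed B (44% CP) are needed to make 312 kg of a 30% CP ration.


parts_A = CP_b - target = 44 - 30 = 14
parts_B = target - CP_a = 30 - 10 = 20
total_parts = 14 + 20 = 34
Feed A = 312 * 14 / 34 = 128.47 kg
Feed B = 312 * 20 / 34 = 183.53 kg

128.47 kg


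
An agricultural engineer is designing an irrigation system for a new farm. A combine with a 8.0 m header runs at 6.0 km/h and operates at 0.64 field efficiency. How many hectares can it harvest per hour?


C = w * v * eta_f / 10
  = 8.0 * 6.0 * 0.64 / 10
  = 30.72 / 10
  = 3.07 ha/h


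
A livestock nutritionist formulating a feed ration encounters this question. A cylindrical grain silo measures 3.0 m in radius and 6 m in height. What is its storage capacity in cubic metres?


V = pi * r^2 * h
  = pi * 3.0^2 * 6
  = pi * 9 * 6
  = 169.65 m^3


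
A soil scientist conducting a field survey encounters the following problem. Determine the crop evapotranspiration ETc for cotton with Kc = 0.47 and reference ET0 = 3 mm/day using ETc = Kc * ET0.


ETc = Kc * ET0
    = 0.47 * 3
    = 1.41 mm/day


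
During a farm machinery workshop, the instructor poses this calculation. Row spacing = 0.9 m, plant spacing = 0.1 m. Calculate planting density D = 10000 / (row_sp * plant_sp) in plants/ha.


D = 10000 / (row_sp * plant_sp)
  = 10000 / (0.9 * 0.1)
  = 10000 / 0.0900
  = 111111.11 plants/ha


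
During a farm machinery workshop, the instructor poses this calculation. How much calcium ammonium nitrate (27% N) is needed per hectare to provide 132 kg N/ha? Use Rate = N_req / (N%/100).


Rate = N_required / (N_content / 100)
     = 132 / (27 / 100)
     = 132 / 0.27
     = 488.89 kg/ha


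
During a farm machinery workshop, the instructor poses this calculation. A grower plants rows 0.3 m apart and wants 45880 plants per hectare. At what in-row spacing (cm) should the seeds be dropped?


spacing = 10000 / (row_sp * density)
        = 10000 / (0.3 * 45880)
        = 10000 / 13764
        = 0.72653 m = 72.65 cm


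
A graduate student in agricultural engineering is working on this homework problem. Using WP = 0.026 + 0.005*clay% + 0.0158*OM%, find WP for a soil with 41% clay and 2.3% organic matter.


WP = 0.026 + 0.005*41 + 0.0158*2.3
   = 0.026 + 0.2050 + 0.0363
   = 0.2673


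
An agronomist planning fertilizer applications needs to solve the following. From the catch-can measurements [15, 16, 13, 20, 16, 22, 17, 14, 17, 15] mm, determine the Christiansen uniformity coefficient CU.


xbar = 165 / 10 = 16.500
sum|xi - xbar| = 20
CU = 100 * (1 - 20 / (10 * 16.500))
   = 100 * (1 - 0.1212)
   = 87.88%


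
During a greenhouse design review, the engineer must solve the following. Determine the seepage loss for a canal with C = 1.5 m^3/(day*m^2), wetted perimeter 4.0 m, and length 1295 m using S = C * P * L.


S = C * P * L
  = 1.5 * 4.0 * 1295
  = 7770 m^3/day


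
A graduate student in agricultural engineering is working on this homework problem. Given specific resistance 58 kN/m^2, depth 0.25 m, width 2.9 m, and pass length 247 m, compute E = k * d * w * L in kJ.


E = k * d * w * L
  = 58 * 0.25 * 2.9 * 247
  = 10386.35 kJ


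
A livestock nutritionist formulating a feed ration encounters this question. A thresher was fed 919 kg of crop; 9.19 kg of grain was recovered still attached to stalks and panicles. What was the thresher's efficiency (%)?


eta = (total - unthreshed) / total * 100
    = (919 - 9.19) / 919 * 100
    = 909.81 / 919 * 100
    = 99%


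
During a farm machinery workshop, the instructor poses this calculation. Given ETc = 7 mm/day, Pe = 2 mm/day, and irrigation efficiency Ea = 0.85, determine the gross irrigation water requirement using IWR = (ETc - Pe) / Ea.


IWR = (ETc - Pe) / Ea
    = (7 - 2) / 0.85
    = 5 / 0.85
    = 5.88 mm/day


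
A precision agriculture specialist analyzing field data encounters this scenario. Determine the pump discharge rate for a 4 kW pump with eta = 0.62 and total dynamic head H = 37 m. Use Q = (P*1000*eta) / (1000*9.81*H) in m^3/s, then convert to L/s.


Q = (P * 1000 * eta) / (rho * g * H)
  = (4 * 1000 * 0.62) / (1000 * 9.81 * 37)
  = 2480 / 362970
  = 0.00683 m^3/s = 6.83 L/s


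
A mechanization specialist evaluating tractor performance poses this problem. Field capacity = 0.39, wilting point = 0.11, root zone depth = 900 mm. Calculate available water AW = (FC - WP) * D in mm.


AW = (FC - WP) * D
   = (0.39 - 0.11) * 900
   = 0.28 * 900
   = 252 mm


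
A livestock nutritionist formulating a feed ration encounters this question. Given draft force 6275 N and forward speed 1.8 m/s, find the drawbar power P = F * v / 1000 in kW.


P = F * v / 1000
  = 6275 * 1.8 / 1000
  = 11295 / 1000
  = 11.30 kW


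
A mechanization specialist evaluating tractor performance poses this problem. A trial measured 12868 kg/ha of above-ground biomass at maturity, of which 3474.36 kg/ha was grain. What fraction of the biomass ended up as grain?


HI = grain_yield / biomass
   = 3474.36 / 12868
   = 0.27


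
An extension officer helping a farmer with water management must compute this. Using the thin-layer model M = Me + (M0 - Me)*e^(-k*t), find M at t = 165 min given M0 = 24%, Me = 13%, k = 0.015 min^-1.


M = Me + (M0 - Me) * e^(-k*t)
  = 13 + (24 - 13) * e^(-0.015*165)
  = 13 + 11 * e^(-2.475)
  = 13 + 11 * 0.08416
  = 13 + 0.9258
  = 13.93%


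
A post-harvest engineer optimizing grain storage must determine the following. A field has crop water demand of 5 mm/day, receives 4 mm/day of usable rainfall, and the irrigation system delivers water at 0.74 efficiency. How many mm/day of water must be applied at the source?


IWR = (ETc - Pe) / Ea
    = (5 - 4) / 0.74
    = 1 / 0.74
    = 1.35 mm/day


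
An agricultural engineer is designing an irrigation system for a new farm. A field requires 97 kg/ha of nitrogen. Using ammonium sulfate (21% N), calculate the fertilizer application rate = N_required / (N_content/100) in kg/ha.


Rate = N_required / (N_content / 100)
     = 97 / (21 / 100)
     = 97 / 0.21
     = 461.90 kg/ha


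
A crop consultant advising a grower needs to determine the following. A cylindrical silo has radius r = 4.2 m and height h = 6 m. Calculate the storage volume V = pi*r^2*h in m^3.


V = pi * r^2 * h
  = pi * 4.2^2 * 6
  = pi * 17.64 * 6
  = 332.51 m^3


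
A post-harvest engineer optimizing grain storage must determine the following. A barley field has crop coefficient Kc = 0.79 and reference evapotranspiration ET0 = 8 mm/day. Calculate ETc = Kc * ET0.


ETc = Kc * ET0
    = 0.79 * 8
    = 6.32 mm/day


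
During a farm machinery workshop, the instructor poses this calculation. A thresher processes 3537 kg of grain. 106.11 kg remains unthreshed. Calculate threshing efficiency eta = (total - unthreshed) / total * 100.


eta = (total - unthreshed) / total * 100
    = (3537 - 106.11) / 3537 * 100
    = 3430.89 / 3537 * 100
    = 97%


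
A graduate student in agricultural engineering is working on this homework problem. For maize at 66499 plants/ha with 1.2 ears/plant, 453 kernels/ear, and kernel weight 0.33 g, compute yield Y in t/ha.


Y = density * ears * kernels * kw
  = 66499 * 1.2 * 453 * 0.33 g/ha
  = 11929122.61 g/ha
  = 11929.12 kg/ha = 11.93 t/ha


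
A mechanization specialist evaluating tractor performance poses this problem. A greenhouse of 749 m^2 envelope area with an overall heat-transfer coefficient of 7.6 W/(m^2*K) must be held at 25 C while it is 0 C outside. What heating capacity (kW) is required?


dT = 25 - (0) = 25 K
Q = U * A * dT
  = 7.6 * 749 * 25
  = 142310 W = 142.31 kW


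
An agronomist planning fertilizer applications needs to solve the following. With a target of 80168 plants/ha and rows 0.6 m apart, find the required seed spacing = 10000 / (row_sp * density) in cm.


spacing = 10000 / (row_sp * density)
        = 10000 / (0.6 * 80168)
        = 10000 / 48100.80
        = 0.20790 m = 20.79 cm


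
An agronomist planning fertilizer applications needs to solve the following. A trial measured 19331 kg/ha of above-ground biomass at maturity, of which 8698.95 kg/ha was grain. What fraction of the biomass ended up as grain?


HI = grain_yield / biomass
   = 8698.95 / 19331
   = 0.45


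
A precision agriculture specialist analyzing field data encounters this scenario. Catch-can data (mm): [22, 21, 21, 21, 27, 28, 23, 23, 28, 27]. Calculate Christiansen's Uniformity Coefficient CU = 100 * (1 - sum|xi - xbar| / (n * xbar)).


xbar = 241 / 10 = 24.100
sum|xi - xbar| = 27.200
CU = 100 * (1 - 27.200 / (10 * 24.100))
   = 100 * (1 - 0.1129)
   = 88.71%


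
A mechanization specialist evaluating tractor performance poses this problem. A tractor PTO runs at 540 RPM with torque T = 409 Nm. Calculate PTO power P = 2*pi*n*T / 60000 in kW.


P = 2*pi*n*T / 60000
  = 2*pi * 540 * 409 / 60000
  = 1387704.31 / 60000
  = 23.13 kW


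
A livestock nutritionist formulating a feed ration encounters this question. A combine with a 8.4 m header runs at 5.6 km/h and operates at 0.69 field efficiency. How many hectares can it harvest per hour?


C = w * v * eta_f / 10
  = 8.4 * 5.6 * 0.69 / 10
  = 32.46 / 10
  = 3.25 ha/h


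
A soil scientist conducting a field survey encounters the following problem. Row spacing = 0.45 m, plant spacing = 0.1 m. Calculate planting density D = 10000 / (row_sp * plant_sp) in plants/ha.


D = 10000 / (row_sp * plant_sp)
  = 10000 / (0.45 * 0.1)
  = 10000 / 0.0450
  = 222222.22 plants/ha


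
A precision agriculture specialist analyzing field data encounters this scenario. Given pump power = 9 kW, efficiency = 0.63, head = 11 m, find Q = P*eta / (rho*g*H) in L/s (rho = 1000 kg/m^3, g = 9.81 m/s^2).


Q = (P * 1000 * eta) / (rho * g * H)
  = (9 * 1000 * 0.63) / (1000 * 9.81 * 11)
  = 5670 / 107910
  = 0.05254 m^3/s = 52.54 L/s


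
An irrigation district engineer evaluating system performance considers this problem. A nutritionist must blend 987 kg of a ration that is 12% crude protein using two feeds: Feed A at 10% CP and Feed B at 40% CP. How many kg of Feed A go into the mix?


parts_A = CP_b - target = 40 - 12 = 28
parts_B = target - CP_a = 12 - 10 = 2
total_parts = 28 + 2 = 30
Feed A = 987 * 28 / 30 = 921.20 kg
Feed B = 987 * 2 / 30 = 65.80 kg

921.20 kg


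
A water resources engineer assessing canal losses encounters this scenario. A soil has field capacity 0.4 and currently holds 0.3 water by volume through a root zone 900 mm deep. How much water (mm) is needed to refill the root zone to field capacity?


SMD = (FC - theta) * D
    = (0.4 - 0.3) * 900
    = 0.100 * 900
    = 90 mm


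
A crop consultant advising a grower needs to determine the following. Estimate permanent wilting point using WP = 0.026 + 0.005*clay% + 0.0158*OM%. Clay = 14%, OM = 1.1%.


WP = 0.026 + 0.005*14 + 0.0158*1.1
   = 0.026 + 0.0700 + 0.0174
   = 0.1134


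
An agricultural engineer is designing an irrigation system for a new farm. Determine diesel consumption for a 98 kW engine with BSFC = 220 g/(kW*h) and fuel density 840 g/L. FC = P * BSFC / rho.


FC = P * BSFC / rho_fuel
   = 98 * 220 / 840
   = 21560 / 840
   = 25.67 L/h


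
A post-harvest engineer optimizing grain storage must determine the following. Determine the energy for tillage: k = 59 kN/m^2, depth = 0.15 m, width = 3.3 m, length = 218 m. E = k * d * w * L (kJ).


E = k * d * w * L
  = 59 * 0.15 * 3.3 * 218
  = 6366.69 kJ


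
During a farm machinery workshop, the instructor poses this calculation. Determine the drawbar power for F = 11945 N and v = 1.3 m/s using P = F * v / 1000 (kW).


P = F * v / 1000
  = 11945 * 1.3 / 1000
  = 15528.50 / 1000
  = 15.53 kW


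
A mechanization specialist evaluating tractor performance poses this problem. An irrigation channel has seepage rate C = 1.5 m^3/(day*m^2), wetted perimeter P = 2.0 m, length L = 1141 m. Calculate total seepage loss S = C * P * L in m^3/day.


S = C * P * L
  = 1.5 * 2.0 * 1141
  = 3423 m^3/day


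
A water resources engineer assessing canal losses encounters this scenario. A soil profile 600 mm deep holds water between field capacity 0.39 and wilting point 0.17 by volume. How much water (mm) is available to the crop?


AW = (FC - WP) * D
   = (0.39 - 0.17) * 600
   = 0.22 * 600
   = 132 mm


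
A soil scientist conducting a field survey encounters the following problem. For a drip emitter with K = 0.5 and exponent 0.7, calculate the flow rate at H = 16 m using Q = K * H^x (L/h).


Q = K * H^x
  = 0.5 * 16^0.7
  = 0.5 * 6.9644
  = 3.48 L/h


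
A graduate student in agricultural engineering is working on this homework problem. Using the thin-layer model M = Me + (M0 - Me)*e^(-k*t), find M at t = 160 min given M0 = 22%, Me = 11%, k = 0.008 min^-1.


M = Me + (M0 - Me) * e^(-k*t)
  = 11 + (22 - 11) * e^(-0.008*160)
  = 11 + 11 * e^(-1.280)
  = 11 + 11 * 0.27804
  = 11 + 3.0584
  = 14.06%


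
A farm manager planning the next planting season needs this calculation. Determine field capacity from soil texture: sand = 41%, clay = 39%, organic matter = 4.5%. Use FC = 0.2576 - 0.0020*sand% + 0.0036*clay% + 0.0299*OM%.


FC = 0.2576 - 0.0020*41 + 0.0036*39 + 0.0299*4.5
   = 0.2576 - 0.0820 + 0.1404 + 0.1346
   = 0.4506


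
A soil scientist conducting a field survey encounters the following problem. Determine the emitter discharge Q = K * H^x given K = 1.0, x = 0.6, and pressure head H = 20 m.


Q = K * H^x
  = 1.0 * 20^0.6
  = 1.0 * 6.0342
  = 6.03 L/h


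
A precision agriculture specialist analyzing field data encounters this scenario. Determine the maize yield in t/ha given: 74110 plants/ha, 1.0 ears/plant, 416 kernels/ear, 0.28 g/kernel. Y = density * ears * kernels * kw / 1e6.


Y = density * ears * kernels * kw
  = 74110 * 1.0 * 416 * 0.28 g/ha
  = 8632332.80 g/ha
  = 8632.33 kg/ha = 8.63 t/ha


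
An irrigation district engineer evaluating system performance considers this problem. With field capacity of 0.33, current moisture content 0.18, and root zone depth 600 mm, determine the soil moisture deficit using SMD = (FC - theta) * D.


SMD = (FC - theta) * D
    = (0.33 - 0.18) * 600
    = 0.150 * 600
    = 90 mm


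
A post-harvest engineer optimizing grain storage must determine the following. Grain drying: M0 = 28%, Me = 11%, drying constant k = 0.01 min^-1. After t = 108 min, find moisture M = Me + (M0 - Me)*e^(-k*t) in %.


M = Me + (M0 - Me) * e^(-k*t)
  = 11 + (28 - 11) * e^(-0.01*108)
  = 11 + 17 * e^(-1.080)
  = 11 + 17 * 0.33960
  = 11 + 5.7731
  = 16.77%


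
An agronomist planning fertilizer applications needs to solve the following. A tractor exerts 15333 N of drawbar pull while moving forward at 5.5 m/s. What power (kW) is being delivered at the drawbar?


P = F * v / 1000
  = 15333 * 5.5 / 1000
  = 84331.50 / 1000
  = 84.33 kW


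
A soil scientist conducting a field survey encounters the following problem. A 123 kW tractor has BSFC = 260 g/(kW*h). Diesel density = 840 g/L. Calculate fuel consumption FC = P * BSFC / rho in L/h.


FC = P * BSFC / rho_fuel
   = 123 * 260 / 840
   = 31980 / 840
   = 38.07 L/h


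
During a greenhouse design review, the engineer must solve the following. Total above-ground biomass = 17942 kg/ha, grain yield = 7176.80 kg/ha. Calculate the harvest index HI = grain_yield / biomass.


HI = grain_yield / biomass
   = 7176.80 / 17942
   = 0.40


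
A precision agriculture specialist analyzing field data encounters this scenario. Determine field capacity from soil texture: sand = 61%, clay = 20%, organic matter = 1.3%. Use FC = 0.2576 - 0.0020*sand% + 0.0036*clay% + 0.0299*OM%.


FC = 0.2576 - 0.0020*61 + 0.0036*20 + 0.0299*1.3
   = 0.2576 - 0.1220 + 0.0720 + 0.0389
   = 0.2465
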